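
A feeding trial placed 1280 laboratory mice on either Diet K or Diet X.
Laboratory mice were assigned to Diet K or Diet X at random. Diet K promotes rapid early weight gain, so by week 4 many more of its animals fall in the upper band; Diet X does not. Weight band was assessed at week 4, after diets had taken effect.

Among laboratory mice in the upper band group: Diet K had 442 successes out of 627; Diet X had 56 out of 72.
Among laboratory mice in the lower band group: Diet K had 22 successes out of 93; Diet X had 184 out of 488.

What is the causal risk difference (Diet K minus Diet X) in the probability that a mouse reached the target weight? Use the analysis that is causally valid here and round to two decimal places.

Because the diet influences week-4 weight band, week-4 weight band is a post-treatment mediator, not a confounder. Stratifying on it would bias the estimate; the causal effect is the crude pooled difference.
The causal difference is the pooled difference: 0.644 − 0.429 = +0.216.

+0.22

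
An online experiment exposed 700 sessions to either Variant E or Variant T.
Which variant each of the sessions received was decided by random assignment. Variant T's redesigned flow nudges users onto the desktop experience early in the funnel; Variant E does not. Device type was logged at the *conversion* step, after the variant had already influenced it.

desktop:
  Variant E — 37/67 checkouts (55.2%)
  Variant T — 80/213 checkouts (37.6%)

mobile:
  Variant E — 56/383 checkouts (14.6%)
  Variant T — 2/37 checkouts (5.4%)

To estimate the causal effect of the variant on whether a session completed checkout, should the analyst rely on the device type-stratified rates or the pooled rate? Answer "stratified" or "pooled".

pooled

The stratified and pooled comparisons disagree (Variant E wins within each device type; Variant T wins overall), so the answer turns on the causal role of device type.
The distribution of device type is itself part of what the variant does — it is an intermediate outcome. Holding it fixed would remove that part of the effect; the total effect is the pooled difference.
Pooled: Variant E 20.7% vs Variant T 32.8%; Variant T is higher overall.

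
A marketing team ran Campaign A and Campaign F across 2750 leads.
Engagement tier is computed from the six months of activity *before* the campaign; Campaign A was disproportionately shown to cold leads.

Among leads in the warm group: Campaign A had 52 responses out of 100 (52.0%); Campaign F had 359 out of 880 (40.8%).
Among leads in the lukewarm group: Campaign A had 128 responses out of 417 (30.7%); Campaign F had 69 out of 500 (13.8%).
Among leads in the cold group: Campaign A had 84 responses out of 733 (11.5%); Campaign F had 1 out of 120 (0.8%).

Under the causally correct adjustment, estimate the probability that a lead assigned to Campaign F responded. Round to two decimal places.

0.19

The stratified and pooled comparisons disagree (Campaign A wins within each engagement tier; Campaign F wins overall), so the answer turns on the causal role of engagement tier.
Engagement tier differs across campaigns for reasons unrelated to any effect of the campaign itself, and it separately predicts the outcome — a classic confounder. We must compare within engagement tier levels.
Standardising Campaign F to the population engagement tier mix: 0.356·359/880 + 0.333·69/500 + 0.310·1/120 = 0.194.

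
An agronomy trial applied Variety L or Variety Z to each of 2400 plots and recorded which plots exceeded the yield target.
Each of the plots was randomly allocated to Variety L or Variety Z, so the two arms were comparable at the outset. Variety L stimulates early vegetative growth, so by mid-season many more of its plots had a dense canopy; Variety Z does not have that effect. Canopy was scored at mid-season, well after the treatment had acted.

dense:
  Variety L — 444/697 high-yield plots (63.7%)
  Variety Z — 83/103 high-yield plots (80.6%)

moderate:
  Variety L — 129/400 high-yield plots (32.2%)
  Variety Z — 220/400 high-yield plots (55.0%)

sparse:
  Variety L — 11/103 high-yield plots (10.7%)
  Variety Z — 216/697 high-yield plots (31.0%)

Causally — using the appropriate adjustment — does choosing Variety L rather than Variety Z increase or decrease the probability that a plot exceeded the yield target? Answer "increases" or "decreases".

increases

The mid-season canopy-specific comparison favours Variety Z throughout, but the pooled figures favour Variety L. The question is whether to condition on mid-season canopy.
Mid-season canopy here is a post-treatment variable shaped by the variety; conditioning on it would introduce bias rather than remove it. The overall comparison is the causal one.
Pooled: Variety L 48.7% vs Variety Z 43.2%; Variety L is higher overall.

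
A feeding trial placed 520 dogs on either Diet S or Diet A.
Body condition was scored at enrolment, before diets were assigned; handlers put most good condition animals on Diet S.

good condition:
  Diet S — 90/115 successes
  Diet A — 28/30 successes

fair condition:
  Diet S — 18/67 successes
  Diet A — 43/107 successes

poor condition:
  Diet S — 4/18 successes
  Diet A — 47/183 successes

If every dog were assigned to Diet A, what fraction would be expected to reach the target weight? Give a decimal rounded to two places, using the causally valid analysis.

0.49

The starting body condition-specific comparison favours Diet A throughout, but the pooled figures favour Diet S. The question is whether to condition on starting body condition.
Here starting body condition is a common cause — it drives both which diet a case falls under and the outcome. The crude comparison mixes populations; the stratum-specific rates are the causally relevant ones.
Standardising Diet A to the population starting body condition mix: 0.279·28/30 + 0.335·43/107 + 0.387·47/183 = 0.494.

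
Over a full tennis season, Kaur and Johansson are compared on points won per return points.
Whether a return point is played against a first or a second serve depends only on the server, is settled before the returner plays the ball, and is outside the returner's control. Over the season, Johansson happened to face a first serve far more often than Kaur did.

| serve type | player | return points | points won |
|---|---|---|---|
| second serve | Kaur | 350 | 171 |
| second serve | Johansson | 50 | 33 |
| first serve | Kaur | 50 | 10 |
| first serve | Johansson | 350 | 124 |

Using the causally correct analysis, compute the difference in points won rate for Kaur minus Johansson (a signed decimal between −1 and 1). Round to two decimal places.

Here serve type is a common cause — it drives both which player a case falls under and the outcome. The crude comparison mixes populations; the stratum-specific rates are the causally relevant ones.
Adjusting over the population distribution of serve type: 0.500·(0.489−0.660) + 0.500·(0.200−0.354) = -0.163.

-0.16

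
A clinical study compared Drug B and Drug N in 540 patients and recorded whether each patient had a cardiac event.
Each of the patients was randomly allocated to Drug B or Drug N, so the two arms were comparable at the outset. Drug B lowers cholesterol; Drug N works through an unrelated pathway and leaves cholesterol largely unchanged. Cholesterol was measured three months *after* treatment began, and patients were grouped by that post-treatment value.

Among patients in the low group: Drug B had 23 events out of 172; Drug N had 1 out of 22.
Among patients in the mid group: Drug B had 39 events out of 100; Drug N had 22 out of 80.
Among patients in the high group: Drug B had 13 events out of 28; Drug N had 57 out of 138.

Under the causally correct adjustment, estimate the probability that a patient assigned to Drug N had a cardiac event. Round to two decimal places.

0.33

Cholesterol here is a post-treatment variable shaped by the drug; conditioning on it would introduce bias rather than remove it. The overall comparison is the causal one.
So P(outcome | do(Drug N)) is just the pooled rate for Drug N: 80/240 = 0.333.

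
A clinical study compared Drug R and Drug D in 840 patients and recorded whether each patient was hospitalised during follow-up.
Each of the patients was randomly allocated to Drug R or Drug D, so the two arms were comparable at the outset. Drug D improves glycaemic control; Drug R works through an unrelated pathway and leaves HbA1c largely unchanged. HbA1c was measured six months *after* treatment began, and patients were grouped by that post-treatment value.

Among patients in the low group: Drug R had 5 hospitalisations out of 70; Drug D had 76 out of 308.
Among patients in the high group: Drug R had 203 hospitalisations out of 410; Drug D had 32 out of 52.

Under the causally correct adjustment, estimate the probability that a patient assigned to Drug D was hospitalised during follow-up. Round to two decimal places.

0.30

Within every HbA1c level Drug R has the lower rate, yet pooled Drug D does — Simpson's reversal.
The distribution of HbA1c is itself part of what the drug does — it is an intermediate outcome. Holding it fixed would remove that part of the effect; the total effect is the pooled difference.
So P(outcome | do(Drug D)) is just the pooled rate for Drug D: 108/360 = 0.300.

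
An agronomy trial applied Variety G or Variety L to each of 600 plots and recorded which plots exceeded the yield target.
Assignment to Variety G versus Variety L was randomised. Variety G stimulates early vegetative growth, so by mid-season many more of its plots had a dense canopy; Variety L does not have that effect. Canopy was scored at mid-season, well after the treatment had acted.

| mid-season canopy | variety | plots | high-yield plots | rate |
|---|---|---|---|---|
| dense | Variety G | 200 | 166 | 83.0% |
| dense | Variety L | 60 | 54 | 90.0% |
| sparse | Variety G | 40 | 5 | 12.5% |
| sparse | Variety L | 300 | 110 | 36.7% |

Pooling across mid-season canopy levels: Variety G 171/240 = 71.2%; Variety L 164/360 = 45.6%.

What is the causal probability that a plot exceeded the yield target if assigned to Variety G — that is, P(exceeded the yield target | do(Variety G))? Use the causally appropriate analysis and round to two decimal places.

The mid-season canopy-specific comparison favours Variety L throughout, but the pooled figures favour Variety G. The question is whether to condition on mid-season canopy.
The distribution of mid-season canopy is itself part of what the variety does — it is an intermediate outcome. Holding it fixed would remove that part of the effect; the total effect is the pooled difference.
So P(outcome | do(Variety G)) is just the pooled rate for Variety G: 171/240 = 0.713.

0.71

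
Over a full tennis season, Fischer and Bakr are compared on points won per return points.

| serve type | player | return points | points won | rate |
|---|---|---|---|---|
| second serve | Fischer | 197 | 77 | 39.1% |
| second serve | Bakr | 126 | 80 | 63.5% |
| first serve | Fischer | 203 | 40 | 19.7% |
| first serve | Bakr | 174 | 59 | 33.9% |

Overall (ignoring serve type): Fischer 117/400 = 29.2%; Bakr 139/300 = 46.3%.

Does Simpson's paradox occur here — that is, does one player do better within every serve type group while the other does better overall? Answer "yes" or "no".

Within each serve type level (second serve 39.1% vs 63.5%; first serve 19.7% vs 33.9%), Bakr has the higher rate every time. Pooled: 29.2% vs 46.3% — Bakr has the higher rate overall. They agree.

no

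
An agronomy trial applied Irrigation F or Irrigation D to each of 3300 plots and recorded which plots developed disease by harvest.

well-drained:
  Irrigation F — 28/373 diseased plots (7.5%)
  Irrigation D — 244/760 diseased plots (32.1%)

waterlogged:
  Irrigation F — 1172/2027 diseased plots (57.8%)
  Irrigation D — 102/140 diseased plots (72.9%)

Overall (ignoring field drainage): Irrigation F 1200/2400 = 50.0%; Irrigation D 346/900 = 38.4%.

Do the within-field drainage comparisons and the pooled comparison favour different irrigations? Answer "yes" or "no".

yes

Within each field drainage level (well-drained 7.5% vs 32.1%; waterlogged 57.8% vs 72.9%), Irrigation F has the lower rate every time. Pooled: 50.0% vs 38.4% — Irrigation D has the lower rate overall. The two comparisons disagree.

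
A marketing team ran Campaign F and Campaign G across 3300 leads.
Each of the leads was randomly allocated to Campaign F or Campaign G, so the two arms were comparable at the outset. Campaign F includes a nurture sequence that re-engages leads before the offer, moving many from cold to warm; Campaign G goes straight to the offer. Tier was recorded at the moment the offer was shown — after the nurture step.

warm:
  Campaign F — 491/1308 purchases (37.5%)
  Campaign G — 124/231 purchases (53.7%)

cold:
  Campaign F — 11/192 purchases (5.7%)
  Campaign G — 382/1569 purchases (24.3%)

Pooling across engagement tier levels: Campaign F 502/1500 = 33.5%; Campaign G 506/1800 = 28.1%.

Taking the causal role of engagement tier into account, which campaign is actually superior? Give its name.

Within every engagement tier level Campaign G has the higher rate, yet pooled Campaign F does — Simpson's reversal.
The distribution of engagement tier is itself part of what the campaign does — it is an intermediate outcome. Holding it fixed would remove that part of the effect; the total effect is the pooled difference.
Pooled: Campaign F 33.5% vs Campaign G 28.1%; Campaign F is higher overall.

Campaign F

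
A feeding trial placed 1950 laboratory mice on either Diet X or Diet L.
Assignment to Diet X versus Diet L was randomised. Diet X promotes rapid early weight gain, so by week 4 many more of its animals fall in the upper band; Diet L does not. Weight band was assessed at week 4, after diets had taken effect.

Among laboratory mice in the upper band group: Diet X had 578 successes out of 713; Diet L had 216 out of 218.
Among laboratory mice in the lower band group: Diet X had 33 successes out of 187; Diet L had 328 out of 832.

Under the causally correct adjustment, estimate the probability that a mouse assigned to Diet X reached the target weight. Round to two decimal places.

0.68

The week-4 weight band-specific comparison favours Diet L throughout, but the pooled figures favour Diet X. The question is whether to condition on week-4 weight band.
Week-4 weight band lies on the pathway diet → week-4 weight band → outcome, so adjusting for it blocks the indirect effect. For the total causal effect of diet, use the unadjusted pooled rates.
So P(outcome | do(Diet X)) is just the pooled rate for Diet X: 611/900 = 0.679.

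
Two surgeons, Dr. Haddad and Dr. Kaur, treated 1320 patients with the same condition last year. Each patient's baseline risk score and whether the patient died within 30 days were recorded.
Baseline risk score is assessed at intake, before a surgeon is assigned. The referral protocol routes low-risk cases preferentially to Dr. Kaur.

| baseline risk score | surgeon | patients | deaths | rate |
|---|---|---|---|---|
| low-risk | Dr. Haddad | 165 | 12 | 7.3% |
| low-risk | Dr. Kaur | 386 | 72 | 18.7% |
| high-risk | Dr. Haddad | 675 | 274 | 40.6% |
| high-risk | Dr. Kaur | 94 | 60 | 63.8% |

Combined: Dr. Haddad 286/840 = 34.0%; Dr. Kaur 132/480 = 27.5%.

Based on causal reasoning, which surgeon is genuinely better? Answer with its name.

Within every baseline risk score level Dr. Haddad has the lower rate, yet pooled Dr. Kaur does — Simpson's reversal.
Baseline risk score is set before the surgeon has any effect — it is not caused by the surgeon — and it independently drives the outcome. That makes it a confounder, so the causal comparison is within baseline risk score levels.
Within each level — low-risk: 7.3% vs 18.7%; high-risk: 40.6% vs 63.8% — Dr. Haddad is lower every time.

Dr. Haddad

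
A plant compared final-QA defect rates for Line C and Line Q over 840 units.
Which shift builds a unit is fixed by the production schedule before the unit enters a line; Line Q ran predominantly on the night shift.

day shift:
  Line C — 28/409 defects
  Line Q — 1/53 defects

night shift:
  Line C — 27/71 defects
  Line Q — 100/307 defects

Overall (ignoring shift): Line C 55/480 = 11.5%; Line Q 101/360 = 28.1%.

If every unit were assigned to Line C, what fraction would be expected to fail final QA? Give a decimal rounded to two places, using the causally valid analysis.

0.21

The imbalance in shift arose from how units were allocated, not from anything the line did; and shift independently affects the outcome. The pooled gap is confounded — condition on shift.
Standardising Line C to the population shift mix: 0.550·28/409 + 0.450·27/71 = 0.209.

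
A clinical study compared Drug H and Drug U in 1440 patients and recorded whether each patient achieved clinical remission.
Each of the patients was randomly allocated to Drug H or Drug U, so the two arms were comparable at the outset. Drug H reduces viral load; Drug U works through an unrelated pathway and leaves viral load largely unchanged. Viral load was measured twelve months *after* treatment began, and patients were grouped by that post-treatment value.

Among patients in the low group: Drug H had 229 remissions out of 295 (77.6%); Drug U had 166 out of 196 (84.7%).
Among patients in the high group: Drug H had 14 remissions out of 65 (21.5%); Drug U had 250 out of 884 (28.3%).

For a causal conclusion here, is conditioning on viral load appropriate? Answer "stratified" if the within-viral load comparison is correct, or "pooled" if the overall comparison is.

Drug U is higher inside every viral load stratum but Drug H is higher in aggregate. Whether to stratify depends on how viral load relates to the drug.
Because the drug influences viral load, viral load is a post-treatment mediator, not a confounder. Stratifying on it would bias the estimate; the causal effect is the crude pooled difference.
Pooled: Drug H 67.5% vs Drug U 38.5%; Drug H is higher overall.

pooled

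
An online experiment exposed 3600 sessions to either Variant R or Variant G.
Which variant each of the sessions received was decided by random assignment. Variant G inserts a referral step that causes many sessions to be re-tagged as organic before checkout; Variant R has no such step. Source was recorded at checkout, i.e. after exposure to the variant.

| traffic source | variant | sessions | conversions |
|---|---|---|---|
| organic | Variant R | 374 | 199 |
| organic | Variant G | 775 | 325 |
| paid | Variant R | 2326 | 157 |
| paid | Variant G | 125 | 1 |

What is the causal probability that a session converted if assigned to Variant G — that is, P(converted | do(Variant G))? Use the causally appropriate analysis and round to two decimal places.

0.36

Traffic source is downstream of the variant. One should not condition on a consequence of treatment, so the overall rates are the right comparison.
So P(outcome | do(Variant G)) is just the pooled rate for Variant G: 326/900 = 0.362.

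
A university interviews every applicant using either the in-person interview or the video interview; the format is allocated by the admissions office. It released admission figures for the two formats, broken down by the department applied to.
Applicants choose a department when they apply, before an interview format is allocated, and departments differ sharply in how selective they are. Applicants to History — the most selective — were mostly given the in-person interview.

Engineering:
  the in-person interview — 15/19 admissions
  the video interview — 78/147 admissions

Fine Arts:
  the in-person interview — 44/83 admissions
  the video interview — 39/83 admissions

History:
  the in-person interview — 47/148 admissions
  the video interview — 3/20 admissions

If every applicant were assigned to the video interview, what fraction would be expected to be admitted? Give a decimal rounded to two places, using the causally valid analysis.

Nothing the interview format does changes department; the imbalance is an allocation artefact. With department also predicting the outcome, the pooled figure is confounded, and the within-stratum comparison is the causal one.
Standardising the video interview to the population department mix: 0.332·78/147 + 0.332·39/83 + 0.336·3/20 = 0.383.

0.38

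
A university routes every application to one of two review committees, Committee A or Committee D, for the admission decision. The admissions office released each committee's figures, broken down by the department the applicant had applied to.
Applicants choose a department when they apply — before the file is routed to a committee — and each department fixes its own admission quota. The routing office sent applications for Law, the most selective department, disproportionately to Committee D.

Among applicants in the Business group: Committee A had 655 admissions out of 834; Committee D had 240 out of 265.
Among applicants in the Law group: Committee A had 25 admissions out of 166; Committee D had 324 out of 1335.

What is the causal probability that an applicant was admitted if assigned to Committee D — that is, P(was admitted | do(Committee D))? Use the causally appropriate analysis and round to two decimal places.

Department satisfies the back-door criterion: it is not a descendant of the review committee, and it blocks the spurious path from review committee to outcome. Adjusting for it (i.e., using the within-department rates) gives the causal effect.
Standardising Committee D to the population department mix: 0.423·240/265 + 0.577·324/1335 = 0.523.

0.52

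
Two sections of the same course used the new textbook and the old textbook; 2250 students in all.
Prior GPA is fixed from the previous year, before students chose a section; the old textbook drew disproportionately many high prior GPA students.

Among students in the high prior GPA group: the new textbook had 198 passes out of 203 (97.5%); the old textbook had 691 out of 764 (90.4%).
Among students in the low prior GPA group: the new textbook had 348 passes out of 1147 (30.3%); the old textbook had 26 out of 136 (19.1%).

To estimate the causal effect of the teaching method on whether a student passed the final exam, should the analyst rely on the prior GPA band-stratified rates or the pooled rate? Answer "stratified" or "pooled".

Prior GPA band is set before the teaching method has any effect — it is not caused by the teaching method — and it independently drives the outcome. That makes it a confounder, so the causal comparison is within prior GPA band levels.
Within each level — high prior GPA: 97.5% vs 90.4%; low prior GPA: 30.3% vs 19.1% — the new textbook is higher every time.

stratified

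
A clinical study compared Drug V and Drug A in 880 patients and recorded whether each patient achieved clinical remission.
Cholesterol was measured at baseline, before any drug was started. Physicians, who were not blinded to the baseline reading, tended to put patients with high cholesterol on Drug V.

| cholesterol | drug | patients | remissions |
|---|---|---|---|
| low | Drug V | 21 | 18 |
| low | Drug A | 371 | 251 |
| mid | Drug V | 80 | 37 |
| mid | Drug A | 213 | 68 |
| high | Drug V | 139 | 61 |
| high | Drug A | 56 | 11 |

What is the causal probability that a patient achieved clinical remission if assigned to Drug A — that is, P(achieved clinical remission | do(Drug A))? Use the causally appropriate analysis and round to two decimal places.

0.45

Here cholesterol is a common cause — it drives both which drug a case falls under and the outcome. The crude comparison mixes populations; the stratum-specific rates are the causally relevant ones.
Standardising Drug A to the population cholesterol mix: 0.445·251/371 + 0.333·68/213 + 0.222·11/56 = 0.451.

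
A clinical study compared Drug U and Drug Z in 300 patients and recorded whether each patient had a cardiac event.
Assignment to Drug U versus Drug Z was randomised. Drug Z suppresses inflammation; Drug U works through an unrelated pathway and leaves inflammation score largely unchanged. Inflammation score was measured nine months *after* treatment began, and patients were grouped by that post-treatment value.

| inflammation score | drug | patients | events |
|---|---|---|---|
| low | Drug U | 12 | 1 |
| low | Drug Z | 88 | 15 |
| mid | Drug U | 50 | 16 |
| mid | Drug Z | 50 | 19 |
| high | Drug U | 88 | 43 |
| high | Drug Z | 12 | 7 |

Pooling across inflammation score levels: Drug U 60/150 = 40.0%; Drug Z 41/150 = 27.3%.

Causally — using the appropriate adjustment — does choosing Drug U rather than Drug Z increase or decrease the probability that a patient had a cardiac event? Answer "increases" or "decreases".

Stratifying would compare drugs among patients the drugs themselves sorted into inflammation score groups — a form of selection on an intermediate. The unconditioned pooled rates give the total causal effect.
Pooled: Drug U 40.0% vs Drug Z 27.3%; Drug Z is lower overall.

increases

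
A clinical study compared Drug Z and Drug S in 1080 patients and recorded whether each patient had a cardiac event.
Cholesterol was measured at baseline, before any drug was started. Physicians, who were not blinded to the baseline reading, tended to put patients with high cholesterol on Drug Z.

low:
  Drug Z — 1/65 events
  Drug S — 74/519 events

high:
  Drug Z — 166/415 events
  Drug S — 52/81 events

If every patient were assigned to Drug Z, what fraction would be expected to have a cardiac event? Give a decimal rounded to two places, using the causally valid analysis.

Within every cholesterol level Drug Z has the lower rate, yet pooled Drug S does — Simpson's reversal.
Cholesterol is set before the drug has any effect — it is not caused by the drug — and it independently drives the outcome. That makes it a confounder, so the causal comparison is within cholesterol levels.
Standardising Drug Z to the population cholesterol mix: 0.541·1/65 + 0.459·166/415 = 0.192.

0.19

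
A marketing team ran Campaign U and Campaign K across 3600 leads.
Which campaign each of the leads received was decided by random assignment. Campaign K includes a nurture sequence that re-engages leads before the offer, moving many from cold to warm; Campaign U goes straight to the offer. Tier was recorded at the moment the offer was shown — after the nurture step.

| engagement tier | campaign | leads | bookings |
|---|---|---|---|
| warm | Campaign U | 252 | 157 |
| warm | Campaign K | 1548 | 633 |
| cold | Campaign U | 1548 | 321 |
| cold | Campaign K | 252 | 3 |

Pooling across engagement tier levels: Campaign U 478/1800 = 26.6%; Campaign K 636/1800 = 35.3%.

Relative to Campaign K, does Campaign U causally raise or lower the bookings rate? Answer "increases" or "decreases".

decreases

The engagement tier-specific comparison favours Campaign U throughout, but the pooled figures favour Campaign K. The question is whether to condition on engagement tier.
Engagement tier lies on the pathway campaign → engagement tier → outcome, so adjusting for it blocks the indirect effect. For the total causal effect of campaign, use the unadjusted pooled rates.
Pooled: Campaign U 26.6% vs Campaign K 35.3%; Campaign K is higher overall.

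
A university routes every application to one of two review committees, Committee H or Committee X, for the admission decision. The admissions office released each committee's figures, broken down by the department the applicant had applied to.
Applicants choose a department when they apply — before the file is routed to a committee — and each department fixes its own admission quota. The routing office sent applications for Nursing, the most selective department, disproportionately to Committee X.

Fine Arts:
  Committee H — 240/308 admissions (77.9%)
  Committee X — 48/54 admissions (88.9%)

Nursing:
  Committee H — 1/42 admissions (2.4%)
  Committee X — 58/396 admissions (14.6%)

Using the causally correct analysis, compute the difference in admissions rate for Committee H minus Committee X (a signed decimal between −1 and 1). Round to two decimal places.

-0.12

The department-specific comparison favours Committee X throughout, but the pooled figures favour Committee H. The question is whether to condition on department.
Department satisfies the back-door criterion: it is not a descendant of the review committee, and it blocks the spurious path from review committee to outcome. Adjusting for it (i.e., using the within-department rates) gives the causal effect.
Adjusting over the population distribution of department: 0.453·(0.779−0.889) + 0.547·(0.024−0.146) = -0.117.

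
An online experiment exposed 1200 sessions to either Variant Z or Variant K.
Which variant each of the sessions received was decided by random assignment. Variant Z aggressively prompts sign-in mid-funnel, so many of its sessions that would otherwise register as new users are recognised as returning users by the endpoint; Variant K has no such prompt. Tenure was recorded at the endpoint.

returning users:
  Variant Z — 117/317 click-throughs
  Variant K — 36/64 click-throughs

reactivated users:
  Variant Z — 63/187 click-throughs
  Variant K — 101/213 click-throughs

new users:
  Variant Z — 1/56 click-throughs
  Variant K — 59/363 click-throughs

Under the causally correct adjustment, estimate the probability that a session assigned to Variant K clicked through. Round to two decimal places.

The user tenure-specific comparison favours Variant K throughout, but the pooled figures favour Variant Z. The question is whether to condition on user tenure.
User tenure is downstream of the variant. One should not condition on a consequence of treatment, so the overall rates are the right comparison.
So P(outcome | do(Variant K)) is just the pooled rate for Variant K: 196/640 = 0.306.

0.31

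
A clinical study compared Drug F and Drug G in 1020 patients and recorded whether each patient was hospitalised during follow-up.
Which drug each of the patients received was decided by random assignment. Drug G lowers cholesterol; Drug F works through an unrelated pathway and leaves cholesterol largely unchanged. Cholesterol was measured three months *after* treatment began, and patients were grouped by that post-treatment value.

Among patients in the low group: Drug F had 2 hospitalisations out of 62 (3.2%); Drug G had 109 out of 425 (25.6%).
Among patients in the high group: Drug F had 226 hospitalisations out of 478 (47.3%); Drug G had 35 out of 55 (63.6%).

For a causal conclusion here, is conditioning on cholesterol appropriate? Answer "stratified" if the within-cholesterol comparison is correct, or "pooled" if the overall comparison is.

pooled

The stratified and pooled comparisons disagree (Drug F wins within each cholesterol; Drug G wins overall), so the answer turns on the causal role of cholesterol.
The distribution of cholesterol is itself part of what the drug does — it is an intermediate outcome. Holding it fixed would remove that part of the effect; the total effect is the pooled difference.
Pooled: Drug F 42.2% vs Drug G 30.0%; Drug G is lower overall.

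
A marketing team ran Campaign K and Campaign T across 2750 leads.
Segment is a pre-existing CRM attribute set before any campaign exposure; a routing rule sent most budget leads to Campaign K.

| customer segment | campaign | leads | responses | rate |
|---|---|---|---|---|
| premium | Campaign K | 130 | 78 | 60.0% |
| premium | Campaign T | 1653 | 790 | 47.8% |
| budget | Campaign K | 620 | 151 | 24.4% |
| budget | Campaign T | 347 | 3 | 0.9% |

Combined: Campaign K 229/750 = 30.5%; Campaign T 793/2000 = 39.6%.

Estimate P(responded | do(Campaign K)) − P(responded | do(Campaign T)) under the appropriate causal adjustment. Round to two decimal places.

Campaign K is higher inside every customer segment stratum but Campaign T is higher in aggregate. Whether to stratify depends on how customer segment relates to the campaign.
Customer segment satisfies the back-door criterion: it is not a descendant of the campaign, and it blocks the spurious path from campaign to outcome. Adjusting for it (i.e., using the within-customer segment rates) gives the causal effect.
Adjusting over the population distribution of customer segment: 0.648·(0.600−0.478) + 0.352·(0.244−0.009) = +0.162.

+0.16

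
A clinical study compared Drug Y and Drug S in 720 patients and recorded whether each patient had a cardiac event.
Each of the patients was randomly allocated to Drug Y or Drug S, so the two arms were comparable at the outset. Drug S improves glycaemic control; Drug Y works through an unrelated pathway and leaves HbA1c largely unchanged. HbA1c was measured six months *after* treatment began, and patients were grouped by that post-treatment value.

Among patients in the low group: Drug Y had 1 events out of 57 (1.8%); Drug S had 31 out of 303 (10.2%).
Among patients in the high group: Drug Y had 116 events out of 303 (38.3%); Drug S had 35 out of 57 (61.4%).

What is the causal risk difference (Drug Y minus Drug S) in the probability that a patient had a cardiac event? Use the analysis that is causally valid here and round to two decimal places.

+0.14

Stratifying would compare drugs among patients the drugs themselves sorted into HbA1c groups — a form of selection on an intermediate. The unconditioned pooled rates give the total causal effect.
The causal difference is the pooled difference: 0.325 − 0.183 = +0.142.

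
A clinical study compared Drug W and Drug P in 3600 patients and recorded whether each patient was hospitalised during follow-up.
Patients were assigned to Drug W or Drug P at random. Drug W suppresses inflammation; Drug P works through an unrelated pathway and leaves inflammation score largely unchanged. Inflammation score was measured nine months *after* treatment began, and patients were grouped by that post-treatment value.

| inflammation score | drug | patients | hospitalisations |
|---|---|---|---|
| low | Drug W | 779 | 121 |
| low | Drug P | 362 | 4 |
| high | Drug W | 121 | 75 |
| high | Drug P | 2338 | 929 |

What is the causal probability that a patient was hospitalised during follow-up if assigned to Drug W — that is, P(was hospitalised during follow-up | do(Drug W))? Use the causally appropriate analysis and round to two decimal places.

The distribution of inflammation score is itself part of what the drug does — it is an intermediate outcome. Holding it fixed would remove that part of the effect; the total effect is the pooled difference.
So P(outcome | do(Drug W)) is just the pooled rate for Drug W: 196/900 = 0.218.

0.22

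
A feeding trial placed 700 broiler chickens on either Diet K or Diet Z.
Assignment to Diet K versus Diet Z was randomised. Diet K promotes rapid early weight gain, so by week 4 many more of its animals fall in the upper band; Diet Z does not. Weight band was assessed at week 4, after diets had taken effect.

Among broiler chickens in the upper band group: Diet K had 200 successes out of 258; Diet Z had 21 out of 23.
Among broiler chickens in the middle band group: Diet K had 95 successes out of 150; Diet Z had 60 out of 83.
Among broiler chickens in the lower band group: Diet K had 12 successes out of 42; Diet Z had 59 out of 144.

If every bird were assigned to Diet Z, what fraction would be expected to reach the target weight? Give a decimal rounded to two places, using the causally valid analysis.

0.56

Diet Z is higher inside every week-4 weight band stratum but Diet K is higher in aggregate. Whether to stratify depends on how week-4 weight band relates to the diet.
Week-4 weight band is recorded after the diet and is itself shifted by it — it sits on the causal path from diet to outcome. Conditioning on a mediator would strip out part of the effect we want; the pooled comparison gives the total causal effect.
So P(outcome | do(Diet Z)) is just the pooled rate for Diet Z: 140/250 = 0.560.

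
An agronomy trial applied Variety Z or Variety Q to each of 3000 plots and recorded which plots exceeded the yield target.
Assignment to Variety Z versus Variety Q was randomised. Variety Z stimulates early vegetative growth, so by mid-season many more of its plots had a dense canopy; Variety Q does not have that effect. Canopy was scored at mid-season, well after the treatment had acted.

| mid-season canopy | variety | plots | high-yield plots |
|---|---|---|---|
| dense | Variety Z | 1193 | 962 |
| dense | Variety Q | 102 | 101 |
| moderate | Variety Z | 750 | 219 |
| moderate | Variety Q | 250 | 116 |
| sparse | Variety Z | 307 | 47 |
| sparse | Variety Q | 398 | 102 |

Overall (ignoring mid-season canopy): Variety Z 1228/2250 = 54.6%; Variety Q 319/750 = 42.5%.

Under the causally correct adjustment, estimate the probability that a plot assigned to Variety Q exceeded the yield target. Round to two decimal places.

Stratifying would compare varietys among plots the varietys themselves sorted into mid-season canopy groups — a form of selection on an intermediate. The unconditioned pooled rates give the total causal effect.
So P(outcome | do(Variety Q)) is just the pooled rate for Variety Q: 319/750 = 0.425.

0.43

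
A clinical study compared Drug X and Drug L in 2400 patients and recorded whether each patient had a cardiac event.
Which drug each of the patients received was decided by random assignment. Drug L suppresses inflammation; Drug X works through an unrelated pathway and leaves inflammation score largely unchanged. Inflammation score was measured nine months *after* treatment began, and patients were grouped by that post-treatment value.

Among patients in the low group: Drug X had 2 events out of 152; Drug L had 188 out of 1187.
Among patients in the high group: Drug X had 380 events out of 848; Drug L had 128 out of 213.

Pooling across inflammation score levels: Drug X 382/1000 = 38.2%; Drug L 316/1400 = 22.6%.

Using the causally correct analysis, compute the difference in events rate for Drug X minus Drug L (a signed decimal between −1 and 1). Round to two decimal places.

+0.16

The stratified and pooled comparisons disagree (Drug X wins within each inflammation score; Drug L wins overall), so the answer turns on the causal role of inflammation score.
Inflammation score here is a post-treatment variable shaped by the drug; conditioning on it would introduce bias rather than remove it. The overall comparison is the causal one.
The causal difference is the pooled difference: 0.382 − 0.226 = +0.156.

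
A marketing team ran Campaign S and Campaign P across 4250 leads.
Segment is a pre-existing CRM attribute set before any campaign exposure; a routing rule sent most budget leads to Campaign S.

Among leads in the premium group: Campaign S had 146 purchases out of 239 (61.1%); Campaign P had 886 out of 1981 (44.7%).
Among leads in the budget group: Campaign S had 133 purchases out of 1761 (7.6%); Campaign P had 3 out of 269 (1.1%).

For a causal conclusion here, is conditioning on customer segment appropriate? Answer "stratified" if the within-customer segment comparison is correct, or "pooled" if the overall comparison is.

Here customer segment is a common cause — it drives both which campaign a case falls under and the outcome. The crude comparison mixes populations; the stratum-specific rates are the causally relevant ones.
Within each level — premium: 61.1% vs 44.7%; budget: 7.6% vs 1.1% — Campaign S is higher every time.

stratified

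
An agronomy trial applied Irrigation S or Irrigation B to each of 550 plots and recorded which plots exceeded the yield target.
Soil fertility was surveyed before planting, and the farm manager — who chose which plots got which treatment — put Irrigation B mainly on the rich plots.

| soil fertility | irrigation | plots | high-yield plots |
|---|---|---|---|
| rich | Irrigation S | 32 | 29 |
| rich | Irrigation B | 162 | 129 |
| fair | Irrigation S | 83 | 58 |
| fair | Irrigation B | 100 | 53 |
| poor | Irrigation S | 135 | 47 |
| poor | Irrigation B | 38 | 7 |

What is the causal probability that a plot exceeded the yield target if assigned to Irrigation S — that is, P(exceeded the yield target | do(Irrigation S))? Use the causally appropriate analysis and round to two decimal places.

The stratified and pooled comparisons disagree (Irrigation S wins within each soil fertility; Irrigation B wins overall), so the answer turns on the causal role of soil fertility.
Soil fertility is set before the irrigation has any effect — it is not caused by the irrigation — and it independently drives the outcome. That makes it a confounder, so the causal comparison is within soil fertility levels.
Standardising Irrigation S to the population soil fertility mix: 0.353·29/32 + 0.333·58/83 + 0.315·47/135 = 0.662.

0.66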